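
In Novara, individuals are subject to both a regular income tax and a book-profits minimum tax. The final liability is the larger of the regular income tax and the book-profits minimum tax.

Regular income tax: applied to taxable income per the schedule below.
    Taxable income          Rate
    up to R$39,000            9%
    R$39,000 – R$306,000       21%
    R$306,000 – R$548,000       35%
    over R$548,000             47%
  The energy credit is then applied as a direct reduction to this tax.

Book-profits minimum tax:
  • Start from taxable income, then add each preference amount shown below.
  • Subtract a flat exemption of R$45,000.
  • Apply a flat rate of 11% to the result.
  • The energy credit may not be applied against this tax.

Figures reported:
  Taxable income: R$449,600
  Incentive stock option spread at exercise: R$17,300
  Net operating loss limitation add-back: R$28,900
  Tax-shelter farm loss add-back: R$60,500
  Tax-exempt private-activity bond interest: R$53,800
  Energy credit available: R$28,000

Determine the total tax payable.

Book-profits minimum tax:
  Adjusted income: R$449,600 + R$17,300 + R$28,900 + R$60,500 + R$53,800 = R$610,100
  Less exemption R$45,000 → base R$565,100
  R$565,100 × 11% = R$62,161

Regular income tax:
  R$39,000 × 9% = R$3,510
  R$267,000 × 21% = R$56,070
  R$143,600 × 35% = R$50,260
  → R$109,840
  Less energy credit R$28,000 → R$81,840

R$81,840 > R$62,161, so the regular income tax governs.

R$81,840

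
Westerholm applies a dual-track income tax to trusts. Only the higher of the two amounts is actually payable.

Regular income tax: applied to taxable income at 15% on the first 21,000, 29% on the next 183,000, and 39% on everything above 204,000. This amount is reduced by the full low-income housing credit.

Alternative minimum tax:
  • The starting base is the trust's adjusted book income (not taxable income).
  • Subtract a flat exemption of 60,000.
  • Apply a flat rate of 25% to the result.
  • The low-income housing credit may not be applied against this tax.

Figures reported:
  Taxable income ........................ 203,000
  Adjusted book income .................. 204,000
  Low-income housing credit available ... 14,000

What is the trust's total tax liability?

Alternative minimum tax:
  Base (adjusted book income): 204,000
  Less exemption 60,000 → base 144,000
  144,000 × 25% = 36,000

Regular income tax:
  21,000 × 15% = 3,150
  182,000 × 29% = 52,780
  → 55,930
  Less low-income housing credit 14,000 → 41,930

41,930 > 36,000, so the regular income tax governs.

41,930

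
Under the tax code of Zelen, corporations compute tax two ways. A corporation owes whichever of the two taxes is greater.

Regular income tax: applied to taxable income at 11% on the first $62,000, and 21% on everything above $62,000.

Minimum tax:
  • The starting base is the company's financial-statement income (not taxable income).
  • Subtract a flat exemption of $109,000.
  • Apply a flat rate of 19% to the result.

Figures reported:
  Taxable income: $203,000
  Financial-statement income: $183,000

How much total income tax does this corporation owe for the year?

$36,430

Regular income tax:
  $62,000 × 11% = $6,820
  $141,000 × 21% = $29,610
  → $36,430

Minimum tax:
  Base (financial-statement income): $183,000
  Less exemption $109,000 → base $74,000
  $74,000 × 19% = $14,060

$36,430 > $14,060, so the regular income tax governs.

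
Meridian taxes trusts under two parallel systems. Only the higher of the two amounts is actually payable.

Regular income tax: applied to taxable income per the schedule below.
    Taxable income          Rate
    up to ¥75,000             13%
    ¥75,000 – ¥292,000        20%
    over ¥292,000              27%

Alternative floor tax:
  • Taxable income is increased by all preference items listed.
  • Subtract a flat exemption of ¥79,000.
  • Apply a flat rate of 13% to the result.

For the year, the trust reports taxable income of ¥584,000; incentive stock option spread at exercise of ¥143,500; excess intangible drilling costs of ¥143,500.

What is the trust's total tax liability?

¥131,990

Alternative floor tax:
  Adjusted income: ¥584,000 + ¥143,500 + ¥143,500 = ¥871,000
  Less exemption ¥79,000 → base ¥792,000
  ¥792,000 × 13% = ¥102,960

Regular income tax:
  ¥75,000 × 13% = ¥9,750
  ¥217,000 × 20% = ¥43,400
  ¥292,000 × 27% = ¥78,840
  → ¥131,990

¥131,990 > ¥102,960, so the regular income tax governs.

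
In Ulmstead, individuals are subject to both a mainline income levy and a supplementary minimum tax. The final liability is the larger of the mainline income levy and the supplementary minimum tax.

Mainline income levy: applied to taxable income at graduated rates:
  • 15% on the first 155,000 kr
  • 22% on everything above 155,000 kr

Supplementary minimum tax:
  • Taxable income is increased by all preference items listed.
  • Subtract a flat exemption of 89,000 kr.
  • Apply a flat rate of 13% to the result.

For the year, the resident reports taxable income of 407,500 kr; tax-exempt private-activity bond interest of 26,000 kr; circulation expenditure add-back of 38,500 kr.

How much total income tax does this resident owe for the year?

Mainline income levy:
  155,000 kr × 15% = 23,250 kr
  252,500 kr × 22% = 55,550 kr
  → 78,800 kr

Supplementary minimum tax:
  Adjusted income: 407,500 kr + 26,000 kr + 38,500 kr = 472,000 kr
  Less exemption 89,000 kr → base 383,000 kr
  383,000 kr × 13% = 49,790 kr

78,800 kr > 49,790 kr, so the mainline income levy governs.

78,800 kr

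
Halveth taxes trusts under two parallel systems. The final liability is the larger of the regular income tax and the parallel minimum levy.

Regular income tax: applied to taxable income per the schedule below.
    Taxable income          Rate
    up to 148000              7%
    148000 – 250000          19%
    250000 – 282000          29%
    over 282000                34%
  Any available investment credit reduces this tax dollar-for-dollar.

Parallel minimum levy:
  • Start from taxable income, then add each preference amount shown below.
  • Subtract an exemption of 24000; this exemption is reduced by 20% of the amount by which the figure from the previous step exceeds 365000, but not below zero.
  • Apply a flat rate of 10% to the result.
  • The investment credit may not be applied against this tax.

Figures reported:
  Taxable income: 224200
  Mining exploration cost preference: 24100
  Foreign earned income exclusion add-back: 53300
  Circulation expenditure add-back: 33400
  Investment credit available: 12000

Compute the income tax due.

Regular income tax:
  148000 × 7% = 10360
  76200 × 19% = 14478
  → 24838
  Less investment credit 12000 → 12838

Parallel minimum levy:
  Adjusted income: 224200 + 24100 + 53300 + 33400 = 335000
  Exemption: 335000 ≤ 365000, so full 24000 applies
  Base: 335000 − 24000 = 311000
  311000 × 10% = 31100

31100 > 12838, so the parallel minimum levy is the binding amount.

31100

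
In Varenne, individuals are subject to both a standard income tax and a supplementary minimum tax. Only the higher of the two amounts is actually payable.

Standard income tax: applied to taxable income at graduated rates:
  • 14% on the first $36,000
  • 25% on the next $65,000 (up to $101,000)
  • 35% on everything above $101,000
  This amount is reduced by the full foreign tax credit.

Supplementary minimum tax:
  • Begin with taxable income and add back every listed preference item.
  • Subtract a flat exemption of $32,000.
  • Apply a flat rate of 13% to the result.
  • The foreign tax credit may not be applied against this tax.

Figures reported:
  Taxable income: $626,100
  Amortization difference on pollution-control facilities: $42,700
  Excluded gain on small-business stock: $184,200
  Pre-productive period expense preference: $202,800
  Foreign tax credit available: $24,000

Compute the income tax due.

$181,075

Standard income tax:
  $36,000 × 14% = $5,040
  $65,000 × 25% = $16,250
  $525,100 × 35% = $183,785
  → $205,075
  Less foreign tax credit $24,000 → $181,075

Supplementary minimum tax:
  Adjusted income: $626,100 + $42,700 + $184,200 + $202,800 = $1,055,800
  Less exemption $32,000 → base $1,023,800
  $1,023,800 × 13% = $133,094

$181,075 > $133,094, so the standard income tax governs.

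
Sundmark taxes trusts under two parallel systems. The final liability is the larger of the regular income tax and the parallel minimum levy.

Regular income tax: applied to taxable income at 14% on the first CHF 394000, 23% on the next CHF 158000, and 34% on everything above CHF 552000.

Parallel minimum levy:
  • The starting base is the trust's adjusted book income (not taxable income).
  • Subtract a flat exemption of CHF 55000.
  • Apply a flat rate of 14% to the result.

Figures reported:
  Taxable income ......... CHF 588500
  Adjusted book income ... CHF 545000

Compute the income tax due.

Parallel minimum levy:
  Base (adjusted book income): CHF 545000
  Less exemption CHF 55000 → base CHF 490000
  CHF 490000 × 14% = CHF 68600

Regular income tax:
  CHF 394000 × 14% = CHF 55160
  CHF 158000 × 23% = CHF 36340
  CHF 36500 × 34% = CHF 12410
  → CHF 103910

CHF 103910 > CHF 68600, so the regular income tax governs.

CHF 103910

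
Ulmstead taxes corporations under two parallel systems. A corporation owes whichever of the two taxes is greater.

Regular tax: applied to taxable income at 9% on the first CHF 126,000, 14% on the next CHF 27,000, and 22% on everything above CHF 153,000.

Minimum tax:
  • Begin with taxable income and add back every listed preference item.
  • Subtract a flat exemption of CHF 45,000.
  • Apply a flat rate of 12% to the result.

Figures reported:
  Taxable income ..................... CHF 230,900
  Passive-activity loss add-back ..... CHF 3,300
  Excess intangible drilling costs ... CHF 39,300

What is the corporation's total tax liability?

Minimum tax:
  Adjusted income: CHF 230,900 + CHF 3,300 + CHF 39,300 = CHF 273,500
  Less exemption CHF 45,000 → base CHF 228,500
  CHF 228,500 × 12% = CHF 27,420

Regular tax:
  CHF 126,000 × 9% = CHF 11,340
  CHF 27,000 × 14% = CHF 3,780
  CHF 77,900 × 22% = CHF 17,138
  → CHF 32,258

CHF 32,258 > CHF 27,420, so the regular tax governs.

CHF 32,258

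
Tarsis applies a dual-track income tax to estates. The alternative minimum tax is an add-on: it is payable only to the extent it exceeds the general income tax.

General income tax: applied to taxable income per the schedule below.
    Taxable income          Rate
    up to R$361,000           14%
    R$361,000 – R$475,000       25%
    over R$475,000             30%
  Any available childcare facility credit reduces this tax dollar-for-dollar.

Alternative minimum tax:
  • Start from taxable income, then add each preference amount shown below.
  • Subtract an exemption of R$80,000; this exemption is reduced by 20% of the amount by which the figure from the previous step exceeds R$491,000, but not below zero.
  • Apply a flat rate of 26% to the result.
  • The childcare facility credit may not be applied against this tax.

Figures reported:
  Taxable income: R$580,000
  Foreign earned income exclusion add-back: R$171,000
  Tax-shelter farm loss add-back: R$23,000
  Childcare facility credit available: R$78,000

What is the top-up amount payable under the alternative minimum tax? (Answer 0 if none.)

R$162,616

General income tax:
  R$361,000 × 14% = R$50,540
  R$114,000 × 25% = R$28,500
  R$105,000 × 30% = R$31,500
  → R$110,540
  Less childcare facility credit R$78,000 → R$32,540

Alternative minimum tax:
  Adjusted income: R$580,000 + R$171,000 + R$23,000 = R$774,000
  Exemption: R$80,000 − 20% × (R$774,000 − R$491,000) = R$80,000 − R$56,600 = R$23,400
  Base: R$774,000 − R$23,400 = R$750,600
  R$750,600 × 26% = R$195,156

Excess of alternative minimum tax over general income tax: R$195,156 − R$32,540 = R$162,616.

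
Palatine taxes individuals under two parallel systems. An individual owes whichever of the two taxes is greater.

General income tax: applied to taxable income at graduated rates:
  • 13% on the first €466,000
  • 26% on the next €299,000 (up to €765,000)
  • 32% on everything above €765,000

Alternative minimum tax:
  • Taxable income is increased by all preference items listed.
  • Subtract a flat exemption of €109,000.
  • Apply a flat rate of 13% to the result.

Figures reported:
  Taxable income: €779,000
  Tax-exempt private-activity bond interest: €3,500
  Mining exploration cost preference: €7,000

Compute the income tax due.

General income tax:
  €466,000 × 13% = €60,580
  €299,000 × 26% = €77,740
  €14,000 × 32% = €4,480
  → €142,800

Alternative minimum tax:
  Adjusted income: €779,000 + €3,500 + €7,000 = €789,500
  Less exemption €109,000 → base €680,500
  €680,500 × 13% = €88,465

€142,800 > €88,465, so the general income tax governs.

€142,800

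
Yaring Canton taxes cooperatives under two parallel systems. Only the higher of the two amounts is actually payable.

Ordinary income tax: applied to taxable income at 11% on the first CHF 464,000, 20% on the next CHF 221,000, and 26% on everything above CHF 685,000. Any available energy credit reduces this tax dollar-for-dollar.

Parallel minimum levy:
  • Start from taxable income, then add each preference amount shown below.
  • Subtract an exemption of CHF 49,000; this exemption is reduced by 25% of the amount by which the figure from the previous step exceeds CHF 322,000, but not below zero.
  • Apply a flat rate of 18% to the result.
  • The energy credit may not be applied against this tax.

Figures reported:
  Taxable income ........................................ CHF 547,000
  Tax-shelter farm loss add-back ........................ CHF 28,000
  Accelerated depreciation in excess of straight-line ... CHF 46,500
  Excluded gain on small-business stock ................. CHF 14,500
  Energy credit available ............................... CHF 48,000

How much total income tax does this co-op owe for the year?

Parallel minimum levy:
  Adjusted income: CHF 547,000 + CHF 28,000 + CHF 46,500 + CHF 14,500 = CHF 636,000
  Exemption: 25% × (CHF 636,000 − CHF 322,000) = CHF 78,500 ≥ CHF 49,000, so the exemption is fully phased out
  Base: CHF 636,000 − CHF 0 = CHF 636,000
  CHF 636,000 × 18% = CHF 114,480

Ordinary income tax:
  CHF 464,000 × 11% = CHF 51,040
  CHF 83,000 × 20% = CHF 16,600
  → CHF 67,640
  Less energy credit CHF 48,000 → CHF 19,640

CHF 114,480 > CHF 19,640, so the parallel minimum levy is the binding amount.

CHF 114,480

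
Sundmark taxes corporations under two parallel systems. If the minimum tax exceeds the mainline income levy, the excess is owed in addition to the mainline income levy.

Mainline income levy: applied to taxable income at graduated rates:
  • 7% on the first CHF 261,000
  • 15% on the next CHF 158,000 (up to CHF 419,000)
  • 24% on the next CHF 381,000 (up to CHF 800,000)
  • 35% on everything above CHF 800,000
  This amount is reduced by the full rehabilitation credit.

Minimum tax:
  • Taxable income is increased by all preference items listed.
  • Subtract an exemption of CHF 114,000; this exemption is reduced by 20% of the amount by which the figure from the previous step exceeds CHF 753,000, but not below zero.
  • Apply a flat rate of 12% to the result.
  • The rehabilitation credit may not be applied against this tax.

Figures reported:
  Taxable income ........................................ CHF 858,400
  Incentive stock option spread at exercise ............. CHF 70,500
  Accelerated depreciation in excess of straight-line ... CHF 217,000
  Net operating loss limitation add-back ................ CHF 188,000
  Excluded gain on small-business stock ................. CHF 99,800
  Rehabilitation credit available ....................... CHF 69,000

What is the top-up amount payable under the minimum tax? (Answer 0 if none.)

CHF 87,194

Mainline income levy:
  CHF 261,000 × 7% = CHF 18,270
  CHF 158,000 × 15% = CHF 23,700
  CHF 381,000 × 24% = CHF 91,440
  CHF 58,400 × 35% = CHF 20,440
  → CHF 153,850
  Less rehabilitation credit CHF 69,000 → CHF 84,850

Minimum tax:
  Adjusted income: CHF 858,400 + CHF 70,500 + CHF 217,000 + CHF 188,000 + CHF 99,800 = CHF 1,433,700
  Exemption: 20% × (CHF 1,433,700 − CHF 753,000) = CHF 136,140 ≥ CHF 114,000, so the exemption is fully phased out
  Base: CHF 1,433,700 − CHF 0 = CHF 1,433,700
  CHF 1,433,700 × 12% = CHF 172,044

Excess of minimum tax over mainline income levy: CHF 172,044 − CHF 84,850 = CHF 87,194.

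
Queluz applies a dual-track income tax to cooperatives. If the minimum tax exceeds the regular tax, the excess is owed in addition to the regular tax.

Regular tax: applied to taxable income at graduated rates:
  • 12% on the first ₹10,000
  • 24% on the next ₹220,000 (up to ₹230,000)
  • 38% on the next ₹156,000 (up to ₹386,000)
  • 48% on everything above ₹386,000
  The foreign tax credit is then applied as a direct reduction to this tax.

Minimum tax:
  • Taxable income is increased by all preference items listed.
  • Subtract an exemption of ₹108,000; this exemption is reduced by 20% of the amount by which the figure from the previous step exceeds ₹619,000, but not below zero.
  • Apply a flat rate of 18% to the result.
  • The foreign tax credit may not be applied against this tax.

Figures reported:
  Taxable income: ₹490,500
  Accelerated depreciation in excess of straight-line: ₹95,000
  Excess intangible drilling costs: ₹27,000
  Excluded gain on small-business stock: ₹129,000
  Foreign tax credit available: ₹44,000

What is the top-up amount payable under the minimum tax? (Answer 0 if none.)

₹0

Minimum tax:
  Adjusted income: ₹490,500 + ₹95,000 + ₹27,000 + ₹129,000 = ₹741,500
  Exemption: ₹108,000 − 20% × (₹741,500 − ₹619,000) = ₹108,000 − ₹24,500 = ₹83,500
  Base: ₹741,500 − ₹83,500 = ₹658,000
  ₹658,000 × 18% = ₹118,440

Regular tax:
  ₹10,000 × 12% = ₹1,200
  ₹220,000 × 24% = ₹52,800
  ₹156,000 × 38% = ₹59,280
  ₹104,500 × 48% = ₹50,160
  → ₹163,440
  Less foreign tax credit ₹44,000 → ₹119,440

₹118,440 ≤ ₹119,440, so no add-on is due.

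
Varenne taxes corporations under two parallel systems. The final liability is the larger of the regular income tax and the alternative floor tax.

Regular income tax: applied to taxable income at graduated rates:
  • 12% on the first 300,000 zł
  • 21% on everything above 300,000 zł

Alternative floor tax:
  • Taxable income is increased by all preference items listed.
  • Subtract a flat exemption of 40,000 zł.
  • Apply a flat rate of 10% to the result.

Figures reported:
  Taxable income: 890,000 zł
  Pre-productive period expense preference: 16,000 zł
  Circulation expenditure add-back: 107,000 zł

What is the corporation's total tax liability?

Regular income tax:
  300,000 zł × 12% = 36,000 zł
  590,000 zł × 21% = 123,900 zł
  → 159,900 zł

Alternative floor tax:
  Adjusted income: 890,000 zł + 16,000 zł + 107,000 zł = 1,013,000 zł
  Less exemption 40,000 zł → base 973,000 zł
  973,000 zł × 10% = 97,300 zł

159,900 zł > 97,300 zł, so the regular income tax governs.

159,900 zł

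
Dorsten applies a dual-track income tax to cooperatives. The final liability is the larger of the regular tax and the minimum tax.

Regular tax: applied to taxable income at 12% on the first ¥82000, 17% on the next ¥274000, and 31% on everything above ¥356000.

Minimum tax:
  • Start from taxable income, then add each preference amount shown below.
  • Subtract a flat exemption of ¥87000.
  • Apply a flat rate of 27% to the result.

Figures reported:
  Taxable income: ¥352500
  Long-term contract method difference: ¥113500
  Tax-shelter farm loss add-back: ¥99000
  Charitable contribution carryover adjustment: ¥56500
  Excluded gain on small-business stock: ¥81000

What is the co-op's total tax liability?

Minimum tax:
  Adjusted income: ¥352500 + ¥113500 + ¥99000 + ¥56500 + ¥81000 = ¥702500
  Less exemption ¥87000 → base ¥615500
  ¥615500 × 27% = ¥166185

Regular tax:
  ¥82000 × 12% = ¥9840
  ¥270500 × 17% = ¥45985
  → ¥55825

¥166185 > ¥55825, so the minimum tax is the binding amount.

¥166185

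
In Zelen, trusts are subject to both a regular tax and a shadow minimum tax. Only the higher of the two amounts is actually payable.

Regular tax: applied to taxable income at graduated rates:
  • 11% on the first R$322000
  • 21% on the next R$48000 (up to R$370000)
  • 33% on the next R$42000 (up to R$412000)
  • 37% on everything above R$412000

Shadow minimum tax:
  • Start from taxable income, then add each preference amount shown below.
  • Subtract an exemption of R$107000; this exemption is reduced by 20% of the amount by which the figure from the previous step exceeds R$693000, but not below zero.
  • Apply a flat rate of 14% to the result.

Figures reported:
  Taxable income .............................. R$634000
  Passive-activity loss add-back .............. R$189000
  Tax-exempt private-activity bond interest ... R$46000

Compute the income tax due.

Regular tax:
  R$322000 × 11% = R$35420
  R$48000 × 21% = R$10080
  R$42000 × 33% = R$13860
  R$222000 × 37% = R$82140
  → R$141500

Shadow minimum tax:
  Adjusted income: R$634000 + R$189000 + R$46000 = R$869000
  Exemption: R$107000 − 20% × (R$869000 − R$693000) = R$107000 − R$35200 = R$71800
  Base: R$869000 − R$71800 = R$797200
  R$797200 × 14% = R$111608

R$141500 > R$111608, so the regular tax governs.

R$141500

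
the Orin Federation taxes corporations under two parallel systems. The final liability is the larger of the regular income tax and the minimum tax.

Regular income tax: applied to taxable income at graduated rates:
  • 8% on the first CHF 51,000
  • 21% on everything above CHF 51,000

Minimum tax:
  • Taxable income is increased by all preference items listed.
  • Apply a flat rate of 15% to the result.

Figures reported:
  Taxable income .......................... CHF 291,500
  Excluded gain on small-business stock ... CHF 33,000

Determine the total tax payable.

Minimum tax:
  Adjusted income: CHF 291,500 + CHF 33,000 = CHF 324,500
  CHF 324,500 × 15% = CHF 48,675

Regular income tax:
  CHF 51,000 × 8% = CHF 4,080
  CHF 240,500 × 21% = CHF 50,505
  → CHF 54,585

CHF 54,585 > CHF 48,675, so the regular income tax governs.

CHF 54,585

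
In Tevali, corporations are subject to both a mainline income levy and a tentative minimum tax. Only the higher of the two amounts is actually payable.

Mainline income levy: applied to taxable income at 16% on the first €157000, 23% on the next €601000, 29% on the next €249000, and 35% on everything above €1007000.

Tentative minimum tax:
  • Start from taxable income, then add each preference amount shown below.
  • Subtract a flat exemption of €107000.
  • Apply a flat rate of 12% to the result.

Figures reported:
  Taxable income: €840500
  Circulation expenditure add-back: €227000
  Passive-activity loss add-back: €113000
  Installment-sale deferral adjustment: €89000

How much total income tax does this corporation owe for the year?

Tentative minimum tax:
  Adjusted income: €840500 + €227000 + €113000 + €89000 = €1269500
  Less exemption €107000 → base €1162500
  €1162500 × 12% = €139500

Mainline income levy:
  €157000 × 16% = €25120
  €601000 × 23% = €138230
  €82500 × 29% = €23925
  → €187275

€187275 > €139500, so the mainline income levy governs.

€187275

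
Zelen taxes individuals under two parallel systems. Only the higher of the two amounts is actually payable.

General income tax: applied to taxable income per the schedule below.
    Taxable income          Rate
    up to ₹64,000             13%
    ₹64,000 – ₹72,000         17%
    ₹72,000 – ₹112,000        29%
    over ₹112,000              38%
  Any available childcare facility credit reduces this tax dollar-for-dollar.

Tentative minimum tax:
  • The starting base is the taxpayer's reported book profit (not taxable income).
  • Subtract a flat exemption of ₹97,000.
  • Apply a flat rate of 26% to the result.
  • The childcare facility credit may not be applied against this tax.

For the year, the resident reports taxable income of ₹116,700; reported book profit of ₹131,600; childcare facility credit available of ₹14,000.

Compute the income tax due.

₹9,066

General income tax:
  ₹64,000 × 13% = ₹8,320
  ₹8,000 × 17% = ₹1,360
  ₹40,000 × 29% = ₹11,600
  ₹4,700 × 38% = ₹1,786
  → ₹23,066
  Less childcare facility credit ₹14,000 → ₹9,066

Tentative minimum tax:
  Base (reported book profit): ₹131,600
  Less exemption ₹97,000 → base ₹34,600
  ₹34,600 × 26% = ₹8,996

₹9,066 > ₹8,996, so the general income tax governs.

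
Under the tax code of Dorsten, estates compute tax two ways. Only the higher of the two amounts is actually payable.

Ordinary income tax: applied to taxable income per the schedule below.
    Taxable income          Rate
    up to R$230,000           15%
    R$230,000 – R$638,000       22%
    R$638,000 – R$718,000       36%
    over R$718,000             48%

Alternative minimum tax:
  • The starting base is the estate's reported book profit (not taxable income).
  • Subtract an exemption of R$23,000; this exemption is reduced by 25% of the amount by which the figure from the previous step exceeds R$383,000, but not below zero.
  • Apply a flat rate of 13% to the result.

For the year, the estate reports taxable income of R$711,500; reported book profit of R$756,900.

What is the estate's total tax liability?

Ordinary income tax:
  R$230,000 × 15% = R$34,500
  R$408,000 × 22% = R$89,760
  R$73,500 × 36% = R$26,460
  → R$150,720

Alternative minimum tax:
  Base (reported book profit): R$756,900
  Exemption: 25% × (R$756,900 − R$383,000) = R$93,475 ≥ R$23,000, so the exemption is fully phased out
  Base: R$756,900 − R$0 = R$756,900
  R$756,900 × 13% = R$98,397

R$150,720 > R$98,397, so the ordinary income tax governs.

R$150,720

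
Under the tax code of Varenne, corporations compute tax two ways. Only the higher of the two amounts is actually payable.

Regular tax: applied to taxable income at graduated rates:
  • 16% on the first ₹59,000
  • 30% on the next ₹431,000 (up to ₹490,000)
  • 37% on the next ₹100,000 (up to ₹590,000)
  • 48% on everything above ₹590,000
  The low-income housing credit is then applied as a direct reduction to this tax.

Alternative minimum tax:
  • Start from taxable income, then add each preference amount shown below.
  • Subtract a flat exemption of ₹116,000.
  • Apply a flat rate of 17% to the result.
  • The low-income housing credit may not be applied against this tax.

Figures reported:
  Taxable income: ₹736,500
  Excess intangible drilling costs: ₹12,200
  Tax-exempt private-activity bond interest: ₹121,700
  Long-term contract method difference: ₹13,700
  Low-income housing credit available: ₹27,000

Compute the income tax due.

Regular tax:
  ₹59,000 × 16% = ₹9,440
  ₹431,000 × 30% = ₹129,300
  ₹100,000 × 37% = ₹37,000
  ₹146,500 × 48% = ₹70,320
  → ₹246,060
  Less low-income housing credit ₹27,000 → ₹219,060

Alternative minimum tax:
  Adjusted income: ₹736,500 + ₹12,200 + ₹121,700 + ₹13,700 = ₹884,100
  Less exemption ₹116,000 → base ₹768,100
  ₹768,100 × 17% = ₹130,577

₹219,060 > ₹130,577, so the regular tax governs.

₹219,060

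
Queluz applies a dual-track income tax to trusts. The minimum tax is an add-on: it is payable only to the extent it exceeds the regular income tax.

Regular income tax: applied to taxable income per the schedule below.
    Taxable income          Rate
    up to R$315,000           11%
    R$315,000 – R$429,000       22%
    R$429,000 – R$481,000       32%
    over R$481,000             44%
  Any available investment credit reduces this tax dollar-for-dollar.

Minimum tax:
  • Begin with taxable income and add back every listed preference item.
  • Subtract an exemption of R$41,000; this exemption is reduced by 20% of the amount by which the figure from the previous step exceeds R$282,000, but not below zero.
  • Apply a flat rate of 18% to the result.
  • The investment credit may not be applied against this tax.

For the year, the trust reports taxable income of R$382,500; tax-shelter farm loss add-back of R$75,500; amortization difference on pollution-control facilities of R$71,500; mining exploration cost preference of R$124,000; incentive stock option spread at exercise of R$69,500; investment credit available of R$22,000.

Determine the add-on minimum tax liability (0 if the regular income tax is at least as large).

R$102,640

Regular income tax:
  R$315,000 × 11% = R$34,650
  R$67,500 × 22% = R$14,850
  → R$49,500
  Less investment credit R$22,000 → R$27,500

Minimum tax:
  Adjusted income: R$382,500 + R$75,500 + R$71,500 + R$124,000 + R$69,500 = R$723,000
  Exemption: 20% × (R$723,000 − R$282,000) = R$88,200 ≥ R$41,000, so the exemption is fully phased out
  Base: R$723,000 − R$0 = R$723,000
  R$723,000 × 18% = R$130,140

Excess of minimum tax over regular income tax: R$130,140 − R$27,500 = R$102,640.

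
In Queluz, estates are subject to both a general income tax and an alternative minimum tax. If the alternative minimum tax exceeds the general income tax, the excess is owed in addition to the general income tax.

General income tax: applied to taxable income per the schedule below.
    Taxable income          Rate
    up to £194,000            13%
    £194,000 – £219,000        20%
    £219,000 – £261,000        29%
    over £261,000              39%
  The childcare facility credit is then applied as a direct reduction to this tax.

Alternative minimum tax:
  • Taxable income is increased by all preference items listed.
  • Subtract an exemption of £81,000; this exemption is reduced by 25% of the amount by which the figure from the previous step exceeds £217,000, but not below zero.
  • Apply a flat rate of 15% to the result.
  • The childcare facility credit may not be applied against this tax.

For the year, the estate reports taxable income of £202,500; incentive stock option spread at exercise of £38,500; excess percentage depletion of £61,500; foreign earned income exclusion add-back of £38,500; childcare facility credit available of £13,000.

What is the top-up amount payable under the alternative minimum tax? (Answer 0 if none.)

Alternative minimum tax:
  Adjusted income: £202,500 + £38,500 + £61,500 + £38,500 = £341,000
  Exemption: £81,000 − 25% × (£341,000 − £217,000) = £81,000 − £31,000 = £50,000
  Base: £341,000 − £50,000 = £291,000
  £291,000 × 15% = £43,650

General income tax:
  £194,000 × 13% = £25,220
  £8,500 × 20% = £1,700
  → £26,920
  Less childcare facility credit £13,000 → £13,920

Excess of alternative minimum tax over general income tax: £43,650 − £13,920 = £29,730.

£29,730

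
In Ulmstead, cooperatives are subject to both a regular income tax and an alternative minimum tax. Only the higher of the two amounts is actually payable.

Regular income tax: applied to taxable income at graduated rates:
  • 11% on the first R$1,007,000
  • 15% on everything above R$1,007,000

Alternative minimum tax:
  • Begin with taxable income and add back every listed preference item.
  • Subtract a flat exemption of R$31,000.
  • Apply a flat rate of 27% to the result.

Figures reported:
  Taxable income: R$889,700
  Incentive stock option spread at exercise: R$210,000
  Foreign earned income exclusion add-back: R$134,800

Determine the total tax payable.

R$324,945

Alternative minimum tax:
  Adjusted income: R$889,700 + R$210,000 + R$134,800 = R$1,234,500
  Less exemption R$31,000 → base R$1,203,500
  R$1,203,500 × 27% = R$324,945

Regular income tax:
  R$889,700 × 11% = R$97,867

R$324,945 > R$97,867, so the alternative minimum tax is the binding amount.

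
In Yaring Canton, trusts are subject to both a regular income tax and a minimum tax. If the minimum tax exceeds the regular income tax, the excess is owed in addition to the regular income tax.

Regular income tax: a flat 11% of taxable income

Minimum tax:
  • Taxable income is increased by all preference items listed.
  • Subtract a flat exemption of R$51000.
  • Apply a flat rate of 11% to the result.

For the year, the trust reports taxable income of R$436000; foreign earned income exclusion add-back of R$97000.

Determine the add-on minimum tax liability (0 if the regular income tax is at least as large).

R$5060

Regular income tax:
  R$436000 × 11% = R$47960

Minimum tax:
  Adjusted income: R$436000 + R$97000 = R$533000
  Less exemption R$51000 → base R$482000
  R$482000 × 11% = R$53020

Excess of minimum tax over regular income tax: R$53020 − R$47960 = R$5060.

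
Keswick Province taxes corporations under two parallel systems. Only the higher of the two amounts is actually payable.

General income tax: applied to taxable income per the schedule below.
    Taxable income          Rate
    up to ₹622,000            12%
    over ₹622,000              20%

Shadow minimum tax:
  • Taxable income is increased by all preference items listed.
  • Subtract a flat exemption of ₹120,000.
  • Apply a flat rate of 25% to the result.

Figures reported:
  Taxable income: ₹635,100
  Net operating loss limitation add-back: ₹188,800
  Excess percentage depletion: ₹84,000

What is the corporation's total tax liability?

Shadow minimum tax:
  Adjusted income: ₹635,100 + ₹188,800 + ₹84,000 = ₹907,900
  Less exemption ₹120,000 → base ₹787,900
  ₹787,900 × 25% = ₹196,975

General income tax:
  ₹622,000 × 12% = ₹74,640
  ₹13,100 × 20% = ₹2,620
  → ₹77,260

₹196,975 > ₹77,260, so the shadow minimum tax is the binding amount.

₹196,975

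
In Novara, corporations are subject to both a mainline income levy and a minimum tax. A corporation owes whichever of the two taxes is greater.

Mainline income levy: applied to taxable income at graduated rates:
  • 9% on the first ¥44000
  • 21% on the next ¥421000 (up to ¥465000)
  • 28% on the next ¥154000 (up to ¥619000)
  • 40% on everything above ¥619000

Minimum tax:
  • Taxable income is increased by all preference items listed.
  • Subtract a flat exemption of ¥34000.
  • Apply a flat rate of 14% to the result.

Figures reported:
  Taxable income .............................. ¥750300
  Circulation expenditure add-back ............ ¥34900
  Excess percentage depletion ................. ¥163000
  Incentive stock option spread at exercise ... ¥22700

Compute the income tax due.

¥188010

Mainline income levy:
  ¥44000 × 9% = ¥3960
  ¥421000 × 21% = ¥88410
  ¥154000 × 28% = ¥43120
  ¥131300 × 40% = ¥52520
  → ¥188010

Minimum tax:
  Adjusted income: ¥750300 + ¥34900 + ¥163000 + ¥22700 = ¥970900
  Less exemption ¥34000 → base ¥936900
  ¥936900 × 14% = ¥131166

¥188010 > ¥131166, so the mainline income levy governs.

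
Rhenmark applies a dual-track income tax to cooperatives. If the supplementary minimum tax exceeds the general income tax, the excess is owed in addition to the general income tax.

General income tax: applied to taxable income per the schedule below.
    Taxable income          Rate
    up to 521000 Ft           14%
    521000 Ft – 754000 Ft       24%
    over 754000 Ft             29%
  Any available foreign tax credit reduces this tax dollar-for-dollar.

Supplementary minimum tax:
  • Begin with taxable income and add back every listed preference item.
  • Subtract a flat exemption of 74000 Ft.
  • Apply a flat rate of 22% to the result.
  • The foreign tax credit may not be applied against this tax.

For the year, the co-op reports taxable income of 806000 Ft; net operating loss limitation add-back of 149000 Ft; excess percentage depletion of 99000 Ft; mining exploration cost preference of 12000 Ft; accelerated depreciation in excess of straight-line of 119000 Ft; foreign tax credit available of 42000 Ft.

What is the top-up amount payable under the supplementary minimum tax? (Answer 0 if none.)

142480 Ft

Supplementary minimum tax:
  Adjusted income: 806000 Ft + 149000 Ft + 99000 Ft + 12000 Ft + 119000 Ft = 1185000 Ft
  Less exemption 74000 Ft → base 1111000 Ft
  1111000 Ft × 22% = 244420 Ft

General income tax:
  521000 Ft × 14% = 72940 Ft
  233000 Ft × 24% = 55920 Ft
  52000 Ft × 29% = 15080 Ft
  → 143940 Ft
  Less foreign tax credit 42000 Ft → 101940 Ft

Excess of supplementary minimum tax over general income tax: 244420 Ft − 101940 Ft = 142480 Ft.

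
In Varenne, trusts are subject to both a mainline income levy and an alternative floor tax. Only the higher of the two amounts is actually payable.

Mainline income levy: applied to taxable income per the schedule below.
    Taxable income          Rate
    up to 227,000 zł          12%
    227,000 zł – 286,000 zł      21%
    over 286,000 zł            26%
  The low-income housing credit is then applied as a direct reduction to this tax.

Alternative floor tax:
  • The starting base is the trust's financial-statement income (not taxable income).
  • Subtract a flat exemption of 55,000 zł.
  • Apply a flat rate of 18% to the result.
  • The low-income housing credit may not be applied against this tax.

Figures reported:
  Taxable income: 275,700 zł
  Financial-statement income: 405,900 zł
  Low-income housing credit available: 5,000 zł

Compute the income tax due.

63,162 zł

Alternative floor tax:
  Base (financial-statement income): 405,900 zł
  Less exemption 55,000 zł → base 350,900 zł
  350,900 zł × 18% = 63,162 zł

Mainline income levy:
  227,000 zł × 12% = 27,240 zł
  48,700 zł × 21% = 10,227 zł
  → 37,467 zł
  Less low-income housing credit 5,000 zł → 32,467 zł

63,162 zł > 32,467 zł, so the alternative floor tax is the binding amount.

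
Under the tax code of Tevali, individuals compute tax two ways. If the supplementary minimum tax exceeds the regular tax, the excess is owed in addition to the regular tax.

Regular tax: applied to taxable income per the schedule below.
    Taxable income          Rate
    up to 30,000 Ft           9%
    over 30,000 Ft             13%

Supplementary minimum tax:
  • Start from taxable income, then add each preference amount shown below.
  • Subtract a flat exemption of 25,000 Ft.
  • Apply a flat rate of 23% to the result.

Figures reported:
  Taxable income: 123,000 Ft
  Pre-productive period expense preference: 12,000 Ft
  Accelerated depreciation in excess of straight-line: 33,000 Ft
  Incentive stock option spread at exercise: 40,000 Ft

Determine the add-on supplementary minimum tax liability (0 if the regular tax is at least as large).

Regular tax:
  30,000 Ft × 9% = 2,700 Ft
  93,000 Ft × 13% = 12,090 Ft
  → 14,790 Ft

Supplementary minimum tax:
  Adjusted income: 123,000 Ft + 12,000 Ft + 33,000 Ft + 40,000 Ft = 208,000 Ft
  Less exemption 25,000 Ft → base 183,000 Ft
  183,000 Ft × 23% = 42,090 Ft

Excess of supplementary minimum tax over regular tax: 42,090 Ft − 14,790 Ft = 27,300 Ft.

27,300 Ft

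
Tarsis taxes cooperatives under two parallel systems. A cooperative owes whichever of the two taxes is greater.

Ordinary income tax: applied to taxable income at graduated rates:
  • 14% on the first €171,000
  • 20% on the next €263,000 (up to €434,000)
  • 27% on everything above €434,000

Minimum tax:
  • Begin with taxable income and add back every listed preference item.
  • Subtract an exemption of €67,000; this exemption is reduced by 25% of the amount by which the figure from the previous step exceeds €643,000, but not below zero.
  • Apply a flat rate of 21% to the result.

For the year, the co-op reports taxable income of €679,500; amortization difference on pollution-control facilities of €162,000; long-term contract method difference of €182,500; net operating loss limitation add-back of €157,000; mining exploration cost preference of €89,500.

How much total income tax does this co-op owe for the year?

Ordinary income tax:
  €171,000 × 14% = €23,940
  €263,000 × 20% = €52,600
  €245,500 × 27% = €66,285
  → €142,825

Minimum tax:
  Adjusted income: €679,500 + €162,000 + €182,500 + €157,000 + €89,500 = €1,270,500
  Exemption: 25% × (€1,270,500 − €643,000) = €156,875 ≥ €67,000, so the exemption is fully phased out
  Base: €1,270,500 − €0 = €1,270,500
  €1,270,500 × 21% = €266,805

€266,805 > €142,825, so the minimum tax is the binding amount.

€266,805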